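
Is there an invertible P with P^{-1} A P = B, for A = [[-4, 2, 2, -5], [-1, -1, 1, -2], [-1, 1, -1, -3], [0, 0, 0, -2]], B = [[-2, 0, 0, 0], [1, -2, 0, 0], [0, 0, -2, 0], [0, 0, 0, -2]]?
Both have characteristic polynomial (x + 2)^4 and minimal polynomial (x + 2)^2. But rank(A + 2I) = 2 for A while rank(B + 2I) = 1 for B, so the number of Jordan blocks at λ = -2 differs. A and B are not similar.

No.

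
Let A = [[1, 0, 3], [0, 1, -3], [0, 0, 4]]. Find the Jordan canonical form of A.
J = [[1, 0, 0], [0, 1, 0], [0, 0, 4]]

The characteristic polynomial is det(xI - A) = (x - 4)(x - 1)^2, so the eigenvalues are 1 (algebraic multiplicity 2), 4 (algebraic multiplicity 1).

For λ = 1: rank(A - I) = 1. The eigenspace has dimension 3 - 1 = 2, so there are 2 Jordan blocks; the rank sequence gives block sizes [1, 1].

For λ = 4: algebraic multiplicity 1 gives one 1×1 block.

Assembling the blocks gives the Jordan form J above.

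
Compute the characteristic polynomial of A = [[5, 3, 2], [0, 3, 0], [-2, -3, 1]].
χ_A(x) = (x - 3)^3

xI - A = [[x - 5, -3, -2], [0, x - 3, 0], [2, 3, x - 1]].

Expanding det(xI - A) along the first row:
det(xI - A) = + (x - 5)·det([[x - 3, 0], [3, x - 1]]) - (-3)·det([[0, 0], [2, x - 1]]) + (-2)·det([[0, x - 3], [2, 3]]).

Evaluating gives χ_A(x) = x^3 - 9x^2 + 27x - 27 = (x - 3)^3.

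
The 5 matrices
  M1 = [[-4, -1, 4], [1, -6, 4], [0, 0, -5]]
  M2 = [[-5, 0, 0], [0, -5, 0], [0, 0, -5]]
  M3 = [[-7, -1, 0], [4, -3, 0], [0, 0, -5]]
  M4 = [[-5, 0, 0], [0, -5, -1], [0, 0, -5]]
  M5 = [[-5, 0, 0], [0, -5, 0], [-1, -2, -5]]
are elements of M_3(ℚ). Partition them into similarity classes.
Characteristic polynomials: χ_{M1} = (x + 5)^3, χ_{M2} = (x + 5)^3, χ_{M3} = (x + 5)^3, χ_{M4} = (x + 5)^3, χ_{M5} = (x + 5)^3.

{M1, M3, M4, M5}: invariant factors x + 5, (x + 5)^2.

{M2}: invariant factors x + 5, x + 5, x + 5.

Matrices are similar if and only if their invariant-factor lists agree; the partition into similarity classes is {M1, M3, M4, M5}, {M2}.

2 classes: {M1, M3, M4, M5}, {M2}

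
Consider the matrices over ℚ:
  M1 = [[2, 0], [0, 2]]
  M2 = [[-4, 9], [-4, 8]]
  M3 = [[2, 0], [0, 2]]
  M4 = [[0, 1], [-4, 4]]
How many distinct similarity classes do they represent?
Characteristic polynomials: χ_{M1} = (x - 2)^2, χ_{M2} = (x - 2)^2, χ_{M3} = (x - 2)^2, χ_{M4} = (x - 2)^2.

{M1, M3}: invariant factors x - 2, x - 2.

{M2, M4}: invariant factors (x - 2)^2.

Matrices are similar if and only if their invariant-factor lists agree; the partition into similarity classes is {M1, M3}, {M2, M4}.

2 classes: {M1, M3}, {M2, M4}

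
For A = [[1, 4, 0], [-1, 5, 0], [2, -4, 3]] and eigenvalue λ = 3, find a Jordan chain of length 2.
We seek v_1 ∈ ker((A - 3I)^2) \ ker(A - 3I), then set v_{i+1} = (A - 3I) v_i.

One such chain is v_1 = [[-1, 0, 0]]^T, v_2 = [[2, 1, -2]]^T. Check: (A - 3I) v_2 = [[0, 0, 0]]^T = 0.

v_1 = [[-1, 0, 0]]^T, v_2 = [[2, 1, -2]]^T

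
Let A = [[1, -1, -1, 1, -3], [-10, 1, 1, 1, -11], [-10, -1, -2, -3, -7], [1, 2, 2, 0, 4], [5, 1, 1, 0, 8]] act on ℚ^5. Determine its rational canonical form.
R = [[3, 0, 0, 0, 0], [0, 0, 0, 0, -12], [0, 1, 0, 0, -17], [0, 0, 1, 0, 1], [0, 0, 0, 1, 5]]

The invariant factors of A (the non-unit diagonal entries of the Smith normal form of xI - A over ℚ[x]) are x - 3, (x - 4)(x - 3)(x + 1)^2, each dividing the next. The characteristic polynomial is their product, (x - 4)(x - 3)^2(x + 1)^2.

The rational canonical form is the block-diagonal matrix of companion matrices C(f_i):
R = [[3, 0, 0, 0, 0], [0, 0, 0, 0, -12], [0, 1, 0, 0, -17], [0, 0, 1, 0, 1], [0, 0, 0, 1, 5]].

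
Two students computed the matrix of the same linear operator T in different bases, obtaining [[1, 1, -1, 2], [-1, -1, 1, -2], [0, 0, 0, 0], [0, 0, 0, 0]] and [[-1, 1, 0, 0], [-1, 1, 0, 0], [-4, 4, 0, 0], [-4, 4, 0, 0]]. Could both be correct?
Two matrices over a field are similar if and only if they have the same invariant factors.

Both A and B have characteristic polynomial x^4 and minimal polynomial x^2. Computing further, both have invariant factors x, x, x^2. Hence A and B are similar.

Yes.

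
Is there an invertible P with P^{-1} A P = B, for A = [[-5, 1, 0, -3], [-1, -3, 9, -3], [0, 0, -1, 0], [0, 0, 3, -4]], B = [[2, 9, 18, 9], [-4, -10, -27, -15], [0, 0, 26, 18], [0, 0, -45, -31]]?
Yes.

Two matrices over a field are similar if and only if they have the same invariant factors.

Both A and B have characteristic polynomial (x + 1)(x + 4)^3 and minimal polynomial (x + 1)(x + 4)^2. Computing further, both have invariant factors x + 4, (x + 1)(x + 4)^2. Hence A and B are similar.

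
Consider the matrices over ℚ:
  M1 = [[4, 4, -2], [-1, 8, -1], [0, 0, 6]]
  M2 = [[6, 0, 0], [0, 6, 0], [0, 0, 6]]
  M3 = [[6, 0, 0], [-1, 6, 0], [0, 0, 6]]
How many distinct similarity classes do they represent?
Characteristic polynomials: χ_{M1} = (x - 6)^3, χ_{M2} = (x - 6)^3, χ_{M3} = (x - 6)^3.

{M1, M3}: invariant factors x - 6, (x - 6)^2.

{M2}: invariant factors x - 6, x - 6, x - 6.

Matrices are similar if and only if their invariant-factor lists agree; the partition into similarity classes is {M1, M3}, {M2}.

2 classes: {M1, M3}, {M2}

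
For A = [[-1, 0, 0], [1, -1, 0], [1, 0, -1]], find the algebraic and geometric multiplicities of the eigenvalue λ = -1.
algebraic multiplicity 3, geometric multiplicity 2

The characteristic polynomial is (x + 1)^3, so the factor x + 1 appears with exponent 3: the algebraic multiplicity is 3.

rank(A + I) = 1, so the eigenspace has dimension 3 - 1 = 2: the geometric multiplicity is 2.

Since 2 < 3, A is not diagonalizable.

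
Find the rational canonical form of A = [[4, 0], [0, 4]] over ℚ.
R = [[4, 0], [0, 4]]

The invariant factors of A (the non-unit diagonal entries of the Smith normal form of xI - A over ℚ[x]) are x - 4, x - 4, each dividing the next. The characteristic polynomial is their product, (x - 4)^2.

The rational canonical form is the block-diagonal matrix of companion matrices C(f_i):
R = [[4, 0], [0, 4]].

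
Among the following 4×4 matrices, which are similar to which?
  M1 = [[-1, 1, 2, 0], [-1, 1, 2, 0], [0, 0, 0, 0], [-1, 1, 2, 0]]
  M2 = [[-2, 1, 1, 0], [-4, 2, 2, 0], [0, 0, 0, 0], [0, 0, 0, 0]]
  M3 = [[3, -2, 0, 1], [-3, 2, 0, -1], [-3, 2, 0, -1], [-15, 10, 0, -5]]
1 class: {M1, M2, M3}

Characteristic polynomials: χ_{M1} = x^4, χ_{M2} = x^4, χ_{M3} = x^4.

{M1, M2, M3}: invariant factors x, x, x^2.

Matrices are similar if and only if their invariant-factor lists agree; the partition into similarity classes is {M1, M2, M3}.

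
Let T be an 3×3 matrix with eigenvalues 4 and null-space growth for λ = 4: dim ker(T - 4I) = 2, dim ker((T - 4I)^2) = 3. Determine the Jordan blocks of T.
Jordan blocks: (4, 2), (4, 1)

λ = 4: successive nullity increments [2, 1] count blocks of size ≥ k; block sizes are [2, 1].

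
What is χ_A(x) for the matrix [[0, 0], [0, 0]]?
χ_A(x) = x^2

xI - A = [[x, 0], [0, x]].

Expanding det(xI - A) along the first row:
det(xI - A) = + (x)·det([[x]]) - (0)·det([[0]]).

Evaluating gives χ_A(x) = x^2.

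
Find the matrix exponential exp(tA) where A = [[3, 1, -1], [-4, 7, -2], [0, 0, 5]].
A has Jordan form J = [[5, 1, 0], [0, 5, 0], [0, 0, 5]] with A = PJP^{-1}, so e^{tA} = P e^{tJ} P^{-1}.

For a Jordan block J_k(λ), e^{tJ_k(λ)} = e^{λt} · (I + tN + t^2 N^2/2! + ... + t^{k-1} N^{k-1}/(k-1)!) where N is the nilpotent superdiagonal part.

Assembling the blocks and conjugating back gives the entries of e^{tA} as shown above.

e^{tA} = [[(1 - 2*t)*e^{5*t}, t*e^{5*t}, -t*e^{5*t}], [-4*t*e^{5*t}, (2*t + 1)*e^{5*t}, -2*t*e^{5*t}], [0, 0, e^{5*t}]]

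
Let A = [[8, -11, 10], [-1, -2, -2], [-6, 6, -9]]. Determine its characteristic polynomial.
xI - A = [[x - 8, 11, -10], [1, x + 2, 2], [6, -6, x + 9]].

Expanding det(xI - A) along the first row:
det(xI - A) = + (x - 8)·det([[x + 2, 2], [-6, x + 9]]) - (11)·det([[1, 2], [6, x + 9]]) + (-10)·det([[1, x + 2], [6, -6]]).

Evaluating gives χ_A(x) = x^3 + 3x^2 - 9x - 27 = (x - 3)(x + 3)^2.

χ_A(x) = (x - 3)(x + 3)^2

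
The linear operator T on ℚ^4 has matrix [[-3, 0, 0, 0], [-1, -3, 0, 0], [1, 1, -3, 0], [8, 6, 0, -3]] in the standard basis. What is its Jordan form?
The characteristic polynomial is det(xI - A) = (x + 3)^4, so the eigenvalues are -3 (algebraic multiplicity 4).

For λ = -3: rank(A + 3I) = 2, rank((A + 3I)^2) = 1, rank((A + 3I)^3) = 0. The eigenspace has dimension 4 - 2 = 2, so there are 2 Jordan blocks; the rank sequence gives block sizes [3, 1].

Assembling the blocks gives the Jordan form J above.

J = [[-3, 1, 0, 0], [0, -3, 1, 0], [0, 0, -3, 0], [0, 0, 0, -3]]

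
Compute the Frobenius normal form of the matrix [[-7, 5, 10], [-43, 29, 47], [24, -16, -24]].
The invariant factors of A (the non-unit diagonal entries of the Smith normal form of xI - A over ℚ[x]) are (x - 2)(x + 2)^2, each dividing the next. The characteristic polynomial is their product, (x - 2)(x + 2)^2.

The rational canonical form is the block-diagonal matrix of companion matrices C(f_i):
R = [[0, 0, 8], [1, 0, 4], [0, 1, -2]].

R = [[0, 0, 8], [1, 0, 4], [0, 1, -2]]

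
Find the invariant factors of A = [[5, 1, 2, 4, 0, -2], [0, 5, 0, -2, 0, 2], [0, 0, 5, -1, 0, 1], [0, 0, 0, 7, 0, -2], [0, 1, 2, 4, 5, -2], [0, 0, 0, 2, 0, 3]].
x - 5, x - 5, (x - 5)^2, (x - 5)^2

The Jordan structure of A has elementary divisors (x - 5)^2, (x - 5)^2, (x - 5), (x - 5). Arranging the block sizes at each eigenvalue in decreasing order and taking row products gives the invariant factors.

Invariant factors (smallest first, each dividing the next): x - 5, x - 5, (x - 5)^2, (x - 5)^2.

Check: the last factor (x - 5)^2 is the minimal polynomial, and the product (x - 5)^6 is the characteristic polynomial.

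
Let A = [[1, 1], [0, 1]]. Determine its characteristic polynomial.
xI - A = [[x - 1, -1], [0, x - 1]].

Expanding det(xI - A) along the first row:
det(xI - A) = + (x - 1)·det([[x - 1]]) - (-1)·det([[0]]).

Evaluating gives χ_A(x) = x^2 - 2x + 1 = (x - 1)^2.

χ_A(x) = (x - 1)^2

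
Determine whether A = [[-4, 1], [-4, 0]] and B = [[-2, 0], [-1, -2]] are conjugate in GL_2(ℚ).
Yes.

Two matrices over a field are similar if and only if they have the same invariant factors.

Both A and B have characteristic polynomial (x + 2)^2 and minimal polynomial (x + 2)^2. Computing further, both have invariant factors (x + 2)^2. Hence A and B are similar.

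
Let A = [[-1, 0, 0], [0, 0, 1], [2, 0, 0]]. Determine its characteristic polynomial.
xI - A = [[x + 1, 0, 0], [0, x, -1], [-2, 0, x]].

Expanding det(xI - A) along the first row:
det(xI - A) = + (x + 1)·det([[x, -1], [0, x]]) - (0)·det([[0, -1], [-2, x]]) + (0)·det([[0, x], [-2, 0]]).

Evaluating gives χ_A(x) = x^3 + x^2 = x^2(x + 1).

χ_A(x) = x^2(x + 1)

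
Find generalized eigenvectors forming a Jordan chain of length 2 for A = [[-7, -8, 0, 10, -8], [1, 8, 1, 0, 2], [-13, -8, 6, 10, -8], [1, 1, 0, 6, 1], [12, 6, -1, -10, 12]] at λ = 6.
We seek v_1 ∈ ker((A - 6I)^2) \ ker(A - 6I), then set v_{i+1} = (A - 6I) v_i.

One such chain is v_1 = [[0, 0, 1, 0, 0]]^T, v_2 = [[0, 1, 0, 0, -1]]^T. Check: (A - 6I) v_2 = [[0, 0, 0, 0, 0]]^T = 0.

v_1 = [[0, 0, 1, 0, 0]]^T, v_2 = [[0, 1, 0, 0, -1]]^T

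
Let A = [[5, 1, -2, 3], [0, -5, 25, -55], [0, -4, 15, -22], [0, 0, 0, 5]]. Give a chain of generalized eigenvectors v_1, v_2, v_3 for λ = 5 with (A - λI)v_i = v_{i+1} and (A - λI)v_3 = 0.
We seek v_1 ∈ ker((A - 5I)^3) \ ker((A - 5I)^2), then set v_{i+1} = (A - 5I) v_i.

One such chain is v_1 = [[1, 2, 1, 0]]^T, v_2 = [[0, 5, 2, 0]]^T, v_3 = [[1, 0, 0, 0]]^T. Check: (A - 5I) v_3 = [[0, 0, 0, 0]]^T = 0.

v_1 = [[1, 2, 1, 0]]^T, v_2 = [[0, 5, 2, 0]]^T, v_3 = [[1, 0, 0, 0]]^T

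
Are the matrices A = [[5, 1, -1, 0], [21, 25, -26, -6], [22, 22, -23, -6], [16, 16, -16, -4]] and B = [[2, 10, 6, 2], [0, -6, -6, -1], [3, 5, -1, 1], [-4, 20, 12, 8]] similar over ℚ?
Two matrices over a field are similar if and only if they have the same invariant factors.

Both A and B have characteristic polynomial (x - 4)^2(x + 1)(x + 4) and minimal polynomial (x - 4)^2(x + 1)(x + 4). Computing further, both have invariant factors (x - 4)^2(x + 1)(x + 4). Hence A and B are similar.

Yes.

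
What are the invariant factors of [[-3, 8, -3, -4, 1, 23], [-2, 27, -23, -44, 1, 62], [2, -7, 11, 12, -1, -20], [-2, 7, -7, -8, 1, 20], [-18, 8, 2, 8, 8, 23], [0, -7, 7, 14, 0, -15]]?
(x - 6)^3(x - 4)(x + 1)^2

The Jordan structure of A has elementary divisors (x + 1)^2, (x - 4), (x - 6)^3. Arranging the block sizes at each eigenvalue in decreasing order and taking row products gives the invariant factors.

Invariant factors (smallest first, each dividing the next): (x - 6)^3(x - 4)(x + 1)^2.

Check: the last factor (x - 6)^3(x - 4)(x + 1)^2 is the minimal polynomial, and the product (x - 6)^3(x - 4)(x + 1)^2 is the characteristic polynomial.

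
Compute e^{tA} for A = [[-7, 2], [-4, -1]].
A has Jordan form J = [[-5, 0], [0, -3]] with A = PJP^{-1}, so e^{tA} = P e^{tJ} P^{-1}.

For a Jordan block J_k(λ), e^{tJ_k(λ)} = e^{λt} · (I + tN + t^2 N^2/2! + ... + t^{k-1} N^{k-1}/(k-1)!) where N is the nilpotent superdiagonal part.

Assembling the blocks and conjugating back gives the entries of e^{tA} as shown above.

e^{tA} = [[(2 - e^{2*t})*e^{-5*t}, (e^{2*t} - 1)*e^{-5*t}], [2*(1 - e^{2*t})*e^{-5*t}, (2*e^{2*t} - 1)*e^{-5*t}]]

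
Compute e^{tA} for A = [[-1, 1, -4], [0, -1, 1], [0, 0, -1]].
A has Jordan form J = [[-1, 1, 0], [0, -1, 1], [0, 0, -1]] with A = PJP^{-1}, so e^{tA} = P e^{tJ} P^{-1}.

For a Jordan block J_k(λ), e^{tJ_k(λ)} = e^{λt} · (I + tN + t^2 N^2/2! + ... + t^{k-1} N^{k-1}/(k-1)!) where N is the nilpotent superdiagonal part.

Assembling the blocks and conjugating back gives the entries of e^{tA} as shown above.

e^{tA} = [[e^{-t}, t*e^{-t}, t*(t - 8)*e^{-t}/2], [0, e^{-t}, t*e^{-t}], [0, 0, e^{-t}]]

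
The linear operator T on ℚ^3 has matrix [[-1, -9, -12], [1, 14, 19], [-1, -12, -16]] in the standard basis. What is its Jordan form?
The characteristic polynomial is det(xI - A) = (x + 1)^3, so the eigenvalues are -1 (algebraic multiplicity 3).

For λ = -1: rank(A + I) = 2, rank((A + I)^2) = 1, rank((A + I)^3) = 0. The eigenspace has dimension 3 - 2 = 1, so there is 1 Jordan block; the rank sequence gives block sizes [3].

Assembling the blocks gives the Jordan form J above.

J = [[-1, 1, 0], [0, -1, 1], [0, 0, -1]]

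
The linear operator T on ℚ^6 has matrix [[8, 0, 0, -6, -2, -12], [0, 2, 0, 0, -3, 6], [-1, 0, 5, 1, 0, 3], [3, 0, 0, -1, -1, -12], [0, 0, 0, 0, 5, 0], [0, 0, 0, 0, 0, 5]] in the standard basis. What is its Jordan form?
The characteristic polynomial is det(xI - A) = (x - 5)^4(x - 2)^2, so the eigenvalues are 2 (algebraic multiplicity 2), 5 (algebraic multiplicity 4).

For λ = 2: rank(A - 2I) = 4. The eigenspace has dimension 6 - 4 = 2, so there are 2 Jordan blocks; the rank sequence gives block sizes [1, 1].

For λ = 5: rank(A - 5I) = 4, rank((A - 5I)^2) = 3, rank((A - 5I)^3) = 2. The eigenspace has dimension 6 - 4 = 2, so there are 2 Jordan blocks; the rank sequence gives block sizes [3, 1].

Assembling the blocks gives the Jordan form J above.

J = [[2, 0, 0, 0, 0, 0], [0, 2, 0, 0, 0, 0], [0, 0, 5, 1, 0, 0], [0, 0, 0, 5, 1, 0], [0, 0, 0, 0, 5, 0], [0, 0, 0, 0, 0, 5]]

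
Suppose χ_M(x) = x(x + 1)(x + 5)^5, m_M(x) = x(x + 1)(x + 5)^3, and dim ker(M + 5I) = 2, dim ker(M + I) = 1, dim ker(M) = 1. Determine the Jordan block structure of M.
λ = -5: algebraic multiplicity 5 (exponent in χ_M), largest block size 3 (exponent in m_M), 2 blocks (geometric multiplicity). These force block sizes [3, 2].
λ = -1: algebraic multiplicity 1 (exponent in χ_M), largest block size 1 (exponent in m_M), 1 block (geometric multiplicity). This forces block sizes [1].
λ = 0: algebraic multiplicity 1 (exponent in χ_M), largest block size 1 (exponent in m_M), 1 block (geometric multiplicity). This forces block sizes [1].

Jordan blocks: (-5, 3), (-5, 2), (-1, 1), (0, 1)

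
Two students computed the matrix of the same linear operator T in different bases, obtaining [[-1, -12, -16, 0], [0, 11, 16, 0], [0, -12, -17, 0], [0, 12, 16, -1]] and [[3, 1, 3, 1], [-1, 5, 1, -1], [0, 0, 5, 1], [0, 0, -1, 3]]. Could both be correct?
trace(A) = -8 but trace(B) = 16. The trace is a similarity invariant, so A and B are not similar.

No.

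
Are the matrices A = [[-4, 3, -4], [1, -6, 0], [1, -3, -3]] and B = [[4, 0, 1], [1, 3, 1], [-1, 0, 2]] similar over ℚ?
No.

trace(A) = -13 but trace(B) = 9. The trace is a similarity invariant, so A and B are not similar.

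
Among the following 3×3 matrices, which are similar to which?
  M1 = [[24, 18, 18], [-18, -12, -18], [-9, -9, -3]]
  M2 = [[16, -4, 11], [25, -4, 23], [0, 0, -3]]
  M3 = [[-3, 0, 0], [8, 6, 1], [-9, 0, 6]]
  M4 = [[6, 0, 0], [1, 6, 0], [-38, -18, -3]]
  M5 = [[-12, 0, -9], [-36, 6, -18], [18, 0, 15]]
2 classes: {M1, M5}, {M2, M3, M4}

Characteristic polynomials: χ_{M1} = (x - 6)^2(x + 3), χ_{M2} = (x - 6)^2(x + 3), χ_{M3} = (x - 6)^2(x + 3), χ_{M4} = (x - 6)^2(x + 3), χ_{M5} = (x - 6)^2(x + 3).

{M1, M5}: invariant factors x - 6, (x - 6)(x + 3).

{M2, M3, M4}: invariant factors (x - 6)^2(x + 3).

Matrices are similar if and only if their invariant-factor lists agree; the partition into similarity classes is {M1, M5}, {M2, M3, M4}.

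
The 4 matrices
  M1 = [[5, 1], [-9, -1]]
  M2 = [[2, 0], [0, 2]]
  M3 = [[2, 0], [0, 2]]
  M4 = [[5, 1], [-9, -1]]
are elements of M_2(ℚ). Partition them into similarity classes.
Characteristic polynomials: χ_{M1} = (x - 2)^2, χ_{M2} = (x - 2)^2, χ_{M3} = (x - 2)^2, χ_{M4} = (x - 2)^2.

{M1, M4}: invariant factors (x - 2)^2.

{M2, M3}: invariant factors x - 2, x - 2.

Matrices are similar if and only if their invariant-factor lists agree; the partition into similarity classes is {M1, M4}, {M2, M3}.

2 classes: {M1, M4}, {M2, M3}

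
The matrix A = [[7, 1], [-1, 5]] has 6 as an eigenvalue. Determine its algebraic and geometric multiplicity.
The characteristic polynomial is (x - 6)^2, so the factor x - 6 appears with exponent 2: the algebraic multiplicity is 2.

rank(A - 6I) = 1, so the eigenspace has dimension 2 - 1 = 1: the geometric multiplicity is 1.

Since 1 < 2, A is not diagonalizable.

algebraic multiplicity 2, geometric multiplicity 1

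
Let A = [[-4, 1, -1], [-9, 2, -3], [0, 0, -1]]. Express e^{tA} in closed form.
e^{tA} = [[(1 - 3*t)*e^{-t}, t*e^{-t}, -t*e^{-t}], [-9*t*e^{-t}, (3*t + 1)*e^{-t}, -3*t*e^{-t}], [0, 0, e^{-t}]]

A has Jordan form J = [[-1, 1, 0], [0, -1, 0], [0, 0, -1]] with A = PJP^{-1}, so e^{tA} = P e^{tJ} P^{-1}.

For a Jordan block J_k(λ), e^{tJ_k(λ)} = e^{λt} · (I + tN + t^2 N^2/2! + ... + t^{k-1} N^{k-1}/(k-1)!) where N is the nilpotent superdiagonal part.

Assembling the blocks and conjugating back gives the entries of e^{tA} as shown above.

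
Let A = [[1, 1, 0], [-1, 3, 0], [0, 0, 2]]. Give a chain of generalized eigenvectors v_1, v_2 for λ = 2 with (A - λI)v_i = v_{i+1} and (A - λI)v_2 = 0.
v_1 = [[0, 1, 0]]^T, v_2 = [[1, 1, 0]]^T

We seek v_1 ∈ ker((A - 2I)^2) \ ker(A - 2I), then set v_{i+1} = (A - 2I) v_i.

One such chain is v_1 = [[0, 1, 0]]^T, v_2 = [[1, 1, 0]]^T. Check: (A - 2I) v_2 = [[0, 0, 0]]^T = 0.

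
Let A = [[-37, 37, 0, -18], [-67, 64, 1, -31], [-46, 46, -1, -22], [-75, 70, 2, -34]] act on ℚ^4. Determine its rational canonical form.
R = [[0, 0, 0, -5], [1, 0, 0, -16], [0, 1, 0, -18], [0, 0, 1, -8]]

The invariant factors of A (the non-unit diagonal entries of the Smith normal form of xI - A over ℚ[x]) are (x + 1)^3(x + 5), each dividing the next. The characteristic polynomial is their product, (x + 1)^3(x + 5).

The rational canonical form is the block-diagonal matrix of companion matrices C(f_i):
R = [[0, 0, 0, -5], [1, 0, 0, -16], [0, 1, 0, -18], [0, 0, 1, -8]].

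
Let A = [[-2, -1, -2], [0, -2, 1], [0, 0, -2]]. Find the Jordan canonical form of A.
The characteristic polynomial is det(xI - A) = (x + 2)^3, so the eigenvalues are -2 (algebraic multiplicity 3).

For λ = -2: rank(A + 2I) = 2, rank((A + 2I)^2) = 1, rank((A + 2I)^3) = 0. The eigenspace has dimension 3 - 2 = 1, so there is 1 Jordan block; the rank sequence gives block sizes [3].

Assembling the blocks gives the Jordan form J above.

J = [[-2, 1, 0], [0, -2, 1], [0, 0, -2]]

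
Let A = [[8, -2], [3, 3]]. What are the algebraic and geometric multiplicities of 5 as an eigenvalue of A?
The characteristic polynomial is (x - 6)(x - 5), so the factor x - 5 appears with exponent 1: the algebraic multiplicity is 1.

rank(A - 5I) = 1, so the eigenspace has dimension 2 - 1 = 1: the geometric multiplicity is 1.

algebraic multiplicity 1, geometric multiplicity 1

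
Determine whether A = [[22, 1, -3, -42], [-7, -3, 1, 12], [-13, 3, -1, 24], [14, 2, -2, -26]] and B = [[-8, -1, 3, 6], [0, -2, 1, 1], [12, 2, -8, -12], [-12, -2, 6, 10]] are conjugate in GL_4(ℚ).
Yes.

Two matrices over a field are similar if and only if they have the same invariant factors.

Both A and B have characteristic polynomial (x + 2)^4 and minimal polynomial (x + 2)^3. Computing further, both have invariant factors x + 2, (x + 2)^3. Hence A and B are similar.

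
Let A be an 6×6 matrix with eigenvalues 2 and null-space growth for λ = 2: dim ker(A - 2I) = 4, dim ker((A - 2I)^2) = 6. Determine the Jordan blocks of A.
Jordan blocks: (2, 2), (2, 2), (2, 1), (2, 1)

λ = 2: successive nullity increments [4, 2] count blocks of size ≥ k; block sizes are [2, 2, 1, 1].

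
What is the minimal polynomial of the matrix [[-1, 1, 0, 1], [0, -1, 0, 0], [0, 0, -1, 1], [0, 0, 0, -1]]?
m_A(x) = (x + 1)^2

The characteristic polynomial factors as (x + 1)^4. The minimal polynomial is ∏(x - λ)^{k_λ} where k_λ is the size of the largest Jordan block at λ.

For λ = -1: rank(A + I) = 2, and the largest Jordan block has size 2 (the smallest k with rank((A + I)^k) = rank((A + I)^(k+1))).

So m_A(x) = (x + 1)^2.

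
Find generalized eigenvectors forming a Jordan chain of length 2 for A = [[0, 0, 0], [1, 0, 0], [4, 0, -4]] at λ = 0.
We seek v_1 ∈ ker(A^2) \ ker(A), then set v_{i+1} = A v_i.

One such chain is v_1 = [[1, 1, 1]]^T, v_2 = [[0, 1, 0]]^T. Check: A v_2 = [[0, 0, 0]]^T = 0.

v_1 = [[1, 1, 1]]^T, v_2 = [[0, 1, 0]]^T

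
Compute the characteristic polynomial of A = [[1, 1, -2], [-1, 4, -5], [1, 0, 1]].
χ_A(x) = (x - 2)^3

xI - A = [[x - 1, -1, 2], [1, x - 4, 5], [-1, 0, x - 1]].

Expanding det(xI - A) along the first row:
det(xI - A) = + (x - 1)·det([[x - 4, 5], [0, x - 1]]) - (-1)·det([[1, 5], [-1, x - 1]]) + (2)·det([[1, x - 4], [-1, 0]]).

Evaluating gives χ_A(x) = x^3 - 6x^2 + 12x - 8 = (x - 2)^3.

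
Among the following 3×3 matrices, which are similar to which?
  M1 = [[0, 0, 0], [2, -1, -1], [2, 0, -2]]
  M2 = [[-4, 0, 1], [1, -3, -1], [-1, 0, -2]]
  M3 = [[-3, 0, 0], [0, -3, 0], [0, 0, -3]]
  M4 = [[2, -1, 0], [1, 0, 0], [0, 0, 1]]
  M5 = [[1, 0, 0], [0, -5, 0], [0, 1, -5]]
5 classes: {M1}, {M2}, {M3}, {M4}, {M5}

Characteristic polynomials: χ_{M1} = x(x + 1)(x + 2), χ_{M2} = (x + 3)^3, χ_{M3} = (x + 3)^3, χ_{M4} = (x - 1)^3, χ_{M5} = (x - 1)(x + 5)^2.

{M1}: invariant factors x(x + 1)(x + 2).

{M2}: invariant factors x + 3, (x + 3)^2.

{M3}: invariant factors x + 3, x + 3, x + 3.

{M4}: invariant factors x - 1, (x - 1)^2.

{M5}: invariant factors (x - 1)(x + 5)^2.

Matrices are similar if and only if their invariant-factor lists agree; the partition into similarity classes is {M1}, {M2}, {M3}, {M4}, {M5}.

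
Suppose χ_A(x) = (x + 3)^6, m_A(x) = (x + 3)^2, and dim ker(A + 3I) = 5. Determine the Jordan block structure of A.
Jordan blocks: (-3, 2), (-3, 1), (-3, 1), (-3, 1), (-3, 1)

λ = -3: algebraic multiplicity 6 (exponent in χ_A), largest block size 2 (exponent in m_A), 5 blocks (geometric multiplicity). These force block sizes [2, 1, 1, 1, 1].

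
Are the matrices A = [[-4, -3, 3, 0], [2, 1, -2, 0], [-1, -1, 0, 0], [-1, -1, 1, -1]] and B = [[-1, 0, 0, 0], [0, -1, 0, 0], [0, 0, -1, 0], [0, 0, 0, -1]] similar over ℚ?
Both have characteristic polynomial (x + 1)^4, but the minimal polynomial of A is (x + 1)^2 while the minimal polynomial of B is x + 1. The minimal polynomial is a similarity invariant, so A and B are not similar.

No.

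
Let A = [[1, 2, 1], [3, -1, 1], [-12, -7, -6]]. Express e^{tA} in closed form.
A has Jordan form J = [[-2, 1, 0], [0, -2, 1], [0, 0, -2]] with A = PJP^{-1}, so e^{tA} = P e^{tJ} P^{-1}.

For a Jordan block J_k(λ), e^{tJ_k(λ)} = e^{λt} · (I + tN + t^2 N^2/2! + ... + t^{k-1} N^{k-1}/(k-1)!) where N is the nilpotent superdiagonal part.

Assembling the blocks and conjugating back gives the entries of e^{tA} as shown above.

e^{tA} = [[(3*t^2 + 6*t + 2)*e^{-2*t}/2, t*(t + 4)*e^{-2*t}/2, t*(t + 2)*e^{-2*t}/2], [3*t*e^{-2*t}, (t + 1)*e^{-2*t}, t*e^{-2*t}], [3*t*(-3*t - 8)*e^{-2*t}/2, t*(-3*t - 14)*e^{-2*t}/2, (-3*t^2 - 8*t + 2)*e^{-2*t}/2]]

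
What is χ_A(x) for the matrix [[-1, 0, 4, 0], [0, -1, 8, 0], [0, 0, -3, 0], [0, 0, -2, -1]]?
xI - A = [[x + 1, 0, -4, 0], [0, x + 1, -8, 0], [0, 0, x + 3, 0], [0, 0, 2, x + 1]].

Expanding det(xI - A) along the first row:
det(xI - A) = + (x + 1)·det([[x + 1, -8, 0], [0, x + 3, 0], [0, 2, x + 1]]) - (0)·det([[0, -8, 0], [0, x + 3, 0], [0, 2, x + 1]]) + (-4)·det([[0, x + 1, 0], [0, 0, 0], [0, 0, x + 1]]) - (0)·det([[0, x + 1, -8], [0, 0, x + 3], [0, 0, 2]]).

Evaluating gives χ_A(x) = x^4 + 6x^3 + 12x^2 + 10x + 3 = (x + 1)^3(x + 3).

χ_A(x) = (x + 1)^3(x + 3)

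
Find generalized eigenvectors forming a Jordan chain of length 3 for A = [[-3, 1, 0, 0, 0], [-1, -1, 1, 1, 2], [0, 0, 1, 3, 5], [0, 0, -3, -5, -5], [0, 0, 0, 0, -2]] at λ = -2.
v_1 = [[0, 0, 1, 0, 0]]^T, v_2 = [[0, 1, 3, -3, 0]]^T, v_3 = [[1, 1, 0, 0, 0]]^T

We seek v_1 ∈ ker((A + 2I)^3) \ ker((A + 2I)^2), then set v_{i+1} = (A + 2I) v_i.

One such chain is v_1 = [[0, 0, 1, 0, 0]]^T, v_2 = [[0, 1, 3, -3, 0]]^T, v_3 = [[1, 1, 0, 0, 0]]^T. Check: (A + 2I) v_3 = [[0, 0, 0, 0, 0]]^T = 0.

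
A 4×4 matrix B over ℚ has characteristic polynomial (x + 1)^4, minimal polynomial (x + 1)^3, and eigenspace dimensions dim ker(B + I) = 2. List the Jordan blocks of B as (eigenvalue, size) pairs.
λ = -1: algebraic multiplicity 4 (exponent in χ_B), largest block size 3 (exponent in m_B), 2 blocks (geometric multiplicity). These force block sizes [3, 1].

Jordan blocks: (-1, 3), (-1, 1)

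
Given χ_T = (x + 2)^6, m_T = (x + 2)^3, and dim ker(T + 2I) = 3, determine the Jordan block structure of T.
λ = -2: algebraic multiplicity 6 (exponent in χ_T), largest block size 3 (exponent in m_T), 3 blocks (geometric multiplicity). These force block sizes [3, 2, 1].

Jordan blocks: (-2, 3), (-2, 2), (-2, 1)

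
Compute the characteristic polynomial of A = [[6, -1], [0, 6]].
xI - A = [[x - 6, 1], [0, x - 6]].

Expanding det(xI - A) along the first row:
det(xI - A) = + (x - 6)·det([[x - 6]]) - (1)·det([[0]]).

Evaluating gives χ_A(x) = x^2 - 12x + 36 = (x - 6)^2.

χ_A(x) = (x - 6)^2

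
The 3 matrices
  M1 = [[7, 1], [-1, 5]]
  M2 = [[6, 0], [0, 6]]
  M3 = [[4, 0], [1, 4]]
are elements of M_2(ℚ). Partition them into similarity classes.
Characteristic polynomials: χ_{M1} = (x - 6)^2, χ_{M2} = (x - 6)^2, χ_{M3} = (x - 4)^2.

{M1}: invariant factors (x - 6)^2.

{M2}: invariant factors x - 6, x - 6.

{M3}: invariant factors (x - 4)^2.

Matrices are similar if and only if their invariant-factor lists agree; the partition into similarity classes is {M1}, {M2}, {M3}.

3 classes: {M1}, {M2}, {M3}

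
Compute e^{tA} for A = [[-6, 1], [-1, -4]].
e^{tA} = [[(1 - t)*e^{-5*t}, t*e^{-5*t}], [-t*e^{-5*t}, (t + 1)*e^{-5*t}]]

A has Jordan form J = [[-5, 1], [0, -5]] with A = PJP^{-1}, so e^{tA} = P e^{tJ} P^{-1}.

For a Jordan block J_k(λ), e^{tJ_k(λ)} = e^{λt} · (I + tN + t^2 N^2/2! + ... + t^{k-1} N^{k-1}/(k-1)!) where N is the nilpotent superdiagonal part.

Assembling the blocks and conjugating back gives the entries of e^{tA} as shown above.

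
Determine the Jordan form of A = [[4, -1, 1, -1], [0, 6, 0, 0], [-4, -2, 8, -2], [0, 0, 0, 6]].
The characteristic polynomial is det(xI - A) = (x - 6)^4, so the eigenvalues are 6 (algebraic multiplicity 4).

For λ = 6: rank(A - 6I) = 1, rank((A - 6I)^2) = 0. The eigenspace has dimension 4 - 1 = 3, so there are 3 Jordan blocks; the rank sequence gives block sizes [2, 1, 1].

Assembling the blocks gives the Jordan form J above.

J = [[6, 1, 0, 0], [0, 6, 0, 0], [0, 0, 6, 0], [0, 0, 0, 6]]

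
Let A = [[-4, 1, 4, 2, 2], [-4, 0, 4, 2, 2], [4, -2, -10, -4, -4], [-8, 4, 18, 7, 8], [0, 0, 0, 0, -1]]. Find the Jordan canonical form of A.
The characteristic polynomial is det(xI - A) = (x + 1)^2(x + 2)^3, so the eigenvalues are -2 (algebraic multiplicity 3), -1 (algebraic multiplicity 2).

For λ = -2: rank(A + 2I) = 3, rank((A + 2I)^2) = 2. The eigenspace has dimension 5 - 3 = 2, so there are 2 Jordan blocks; the rank sequence gives block sizes [2, 1].

For λ = -1: rank(A + I) = 3. The eigenspace has dimension 5 - 3 = 2, so there are 2 Jordan blocks; the rank sequence gives block sizes [1, 1].

Assembling the blocks gives the Jordan form J above.

J = [[-2, 1, 0, 0, 0], [0, -2, 0, 0, 0], [0, 0, -2, 0, 0], [0, 0, 0, -1, 0], [0, 0, 0, 0, -1]]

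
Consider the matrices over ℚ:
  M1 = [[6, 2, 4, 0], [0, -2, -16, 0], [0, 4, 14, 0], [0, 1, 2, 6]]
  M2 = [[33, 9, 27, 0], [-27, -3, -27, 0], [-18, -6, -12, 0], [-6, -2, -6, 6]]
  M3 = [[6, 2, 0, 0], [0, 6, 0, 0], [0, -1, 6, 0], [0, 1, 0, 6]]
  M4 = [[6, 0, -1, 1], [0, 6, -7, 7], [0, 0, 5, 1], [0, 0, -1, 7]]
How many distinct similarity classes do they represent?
Characteristic polynomials: χ_{M1} = (x - 6)^4, χ_{M2} = (x - 6)^4, χ_{M3} = (x - 6)^4, χ_{M4} = (x - 6)^4.

{M1, M2, M3, M4}: invariant factors x - 6, x - 6, (x - 6)^2.

Matrices are similar if and only if their invariant-factor lists agree; the partition into similarity classes is {M1, M2, M3, M4}.

1 class: {M1, M2, M3, M4}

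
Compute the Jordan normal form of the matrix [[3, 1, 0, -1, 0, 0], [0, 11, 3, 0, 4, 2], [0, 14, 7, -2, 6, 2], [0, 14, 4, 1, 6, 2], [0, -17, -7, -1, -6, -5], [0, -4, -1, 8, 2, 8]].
The characteristic polynomial is det(xI - A) = (x - 6)^2(x - 3)^4, so the eigenvalues are 3 (algebraic multiplicity 4), 6 (algebraic multiplicity 2).

For λ = 3: rank(A - 3I) = 4, rank((A - 3I)^2) = 3, rank((A - 3I)^3) = 2. The eigenspace has dimension 6 - 4 = 2, so there are 2 Jordan blocks; the rank sequence gives block sizes [3, 1].

For λ = 6: rank(A - 6I) = 5, rank((A - 6I)^2) = 4. The eigenspace has dimension 6 - 5 = 1, so there is 1 Jordan block; the rank sequence gives block sizes [2].

Assembling the blocks gives the Jordan form J above.

J = [[3, 1, 0, 0, 0, 0], [0, 3, 1, 0, 0, 0], [0, 0, 3, 0, 0, 0], [0, 0, 0, 3, 0, 0], [0, 0, 0, 0, 6, 1], [0, 0, 0, 0, 0, 6]]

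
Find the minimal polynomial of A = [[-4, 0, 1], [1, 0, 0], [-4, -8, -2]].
The characteristic polynomial factors as (x + 2)^3. The minimal polynomial is ∏(x - λ)^{k_λ} where k_λ is the size of the largest Jordan block at λ.

For λ = -2: rank(A + 2I) = 2, and the largest Jordan block has size 3 (the smallest k with rank((A + 2I)^k) = rank((A + 2I)^(k+1))).

So m_A(x) = (x + 2)^3.

m_A(x) = (x + 2)^3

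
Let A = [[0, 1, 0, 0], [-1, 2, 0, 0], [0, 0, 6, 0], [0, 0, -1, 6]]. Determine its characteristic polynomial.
xI - A = [[x, -1, 0, 0], [1, x - 2, 0, 0], [0, 0, x - 6, 0], [0, 0, 1, x - 6]].

Expanding det(xI - A) along the first row:
det(xI - A) = + (x)·det([[x - 2, 0, 0], [0, x - 6, 0], [0, 1, x - 6]]) - (-1)·det([[1, 0, 0], [0, x - 6, 0], [0, 1, x - 6]]) + (0)·det([[1, x - 2, 0], [0, 0, 0], [0, 0, x - 6]]) - (0)·det([[1, x - 2, 0], [0, 0, x - 6], [0, 0, 1]]).

Evaluating gives χ_A(x) = x^4 - 14x^3 + 61x^2 - 84x + 36 = (x - 6)^2(x - 1)^2.

χ_A(x) = (x - 6)^2(x - 1)^2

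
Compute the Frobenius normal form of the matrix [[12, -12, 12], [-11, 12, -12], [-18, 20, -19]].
R = [[0, 0, 12], [1, 0, -12], [0, 1, 5]]

The invariant factors of A (the non-unit diagonal entries of the Smith normal form of xI - A over ℚ[x]) are (x - 2)(x^2 - 3x + 6), each dividing the next. The characteristic polynomial is their product, (x - 2)(x^2 - 3x + 6).

The rational canonical form is the block-diagonal matrix of companion matrices C(f_i):
R = [[0, 0, 12], [1, 0, -12], [0, 1, 5]].

Note the characteristic polynomial does not split into linear factors over ℚ, so A has no Jordan form over ℚ; the rational canonical form exists over any field.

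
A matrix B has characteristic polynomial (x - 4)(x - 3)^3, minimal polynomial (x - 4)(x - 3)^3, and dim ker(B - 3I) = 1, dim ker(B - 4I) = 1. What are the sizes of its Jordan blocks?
λ = 3: algebraic multiplicity 3 (exponent in χ_B), largest block size 3 (exponent in m_B), 1 block (geometric multiplicity). This forces block sizes [3].
λ = 4: algebraic multiplicity 1 (exponent in χ_B), largest block size 1 (exponent in m_B), 1 block (geometric multiplicity). This forces block sizes [1].

Jordan blocks: (3, 3), (4, 1)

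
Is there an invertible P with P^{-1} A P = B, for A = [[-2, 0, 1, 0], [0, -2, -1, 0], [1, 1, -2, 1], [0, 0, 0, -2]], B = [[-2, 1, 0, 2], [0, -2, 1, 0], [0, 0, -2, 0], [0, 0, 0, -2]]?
Yes.

Two matrices over a field are similar if and only if they have the same invariant factors.

Both A and B have characteristic polynomial (x + 2)^4 and minimal polynomial (x + 2)^3. Computing further, both have invariant factors x + 2, (x + 2)^3. Hence A and B are similar.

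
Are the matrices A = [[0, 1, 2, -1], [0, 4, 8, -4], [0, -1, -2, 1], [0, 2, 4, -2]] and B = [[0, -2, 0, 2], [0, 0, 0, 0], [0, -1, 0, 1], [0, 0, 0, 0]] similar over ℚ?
Yes.

Two matrices over a field are similar if and only if they have the same invariant factors.

Both A and B have characteristic polynomial x^4 and minimal polynomial x^2. Computing further, both have invariant factors x, x, x^2. Hence A and B are similar.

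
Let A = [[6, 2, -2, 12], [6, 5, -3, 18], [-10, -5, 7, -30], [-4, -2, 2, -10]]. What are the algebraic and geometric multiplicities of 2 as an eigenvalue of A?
algebraic multiplicity 4, geometric multiplicity 3

The characteristic polynomial is (x - 2)^4, so the factor x - 2 appears with exponent 4: the algebraic multiplicity is 4.

rank(A - 2I) = 1, so the eigenspace has dimension 4 - 1 = 3: the geometric multiplicity is 3.

Since 3 < 4, A is not diagonalizable.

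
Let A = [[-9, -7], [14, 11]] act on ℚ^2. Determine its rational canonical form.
R = [[0, 1], [1, 2]]

The invariant factors of A (the non-unit diagonal entries of the Smith normal form of xI - A over ℚ[x]) are x^2 - 2x - 1, each dividing the next. The characteristic polynomial is their product, x^2 - 2x - 1.

The rational canonical form is the block-diagonal matrix of companion matrices C(f_i):
R = [[0, 1], [1, 2]].

Note the characteristic polynomial does not split into linear factors over ℚ, so A has no Jordan form over ℚ; the rational canonical form exists over any field.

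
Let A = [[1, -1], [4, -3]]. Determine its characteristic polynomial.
xI - A = [[x - 1, 1], [-4, x + 3]].

Expanding det(xI - A) along the first row:
det(xI - A) = + (x - 1)·det([[x + 3]]) - (1)·det([[-4]]).

Evaluating gives χ_A(x) = x^2 + 2x + 1 = (x + 1)^2.

χ_A(x) = (x + 1)^2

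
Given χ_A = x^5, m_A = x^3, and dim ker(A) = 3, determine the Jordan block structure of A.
Jordan blocks: (0, 3), (0, 1), (0, 1)

λ = 0: algebraic multiplicity 5 (exponent in χ_A), largest block size 3 (exponent in m_A), 3 blocks (geometric multiplicity). These force block sizes [3, 1, 1].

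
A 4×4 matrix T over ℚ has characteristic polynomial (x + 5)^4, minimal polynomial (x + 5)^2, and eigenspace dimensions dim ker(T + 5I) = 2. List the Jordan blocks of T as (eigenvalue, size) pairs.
λ = -5: algebraic multiplicity 4 (exponent in χ_T), largest block size 2 (exponent in m_T), 2 blocks (geometric multiplicity). These force block sizes [2, 2].

Jordan blocks: (-5, 2), (-5, 2)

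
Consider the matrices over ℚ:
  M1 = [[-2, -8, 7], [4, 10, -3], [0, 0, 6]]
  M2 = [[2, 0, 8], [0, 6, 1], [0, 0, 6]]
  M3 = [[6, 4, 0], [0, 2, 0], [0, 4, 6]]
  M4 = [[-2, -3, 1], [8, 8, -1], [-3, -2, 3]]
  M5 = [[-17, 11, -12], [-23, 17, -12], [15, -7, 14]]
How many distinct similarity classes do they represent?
3 classes: {M1, M2, M5}, {M3}, {M4}

Characteristic polynomials: χ_{M1} = (x - 6)^2(x - 2), χ_{M2} = (x - 6)^2(x - 2), χ_{M3} = (x - 6)^2(x - 2), χ_{M4} = (x - 3)^3, χ_{M5} = (x - 6)^2(x - 2).

{M1, M2, M5}: invariant factors (x - 6)^2(x - 2).

{M3}: invariant factors x - 6, (x - 6)(x - 2).

{M4}: invariant factors (x - 3)^3.

Matrices are similar if and only if their invariant-factor lists agree; the partition into similarity classes is {M1, M2, M5}, {M3}, {M4}.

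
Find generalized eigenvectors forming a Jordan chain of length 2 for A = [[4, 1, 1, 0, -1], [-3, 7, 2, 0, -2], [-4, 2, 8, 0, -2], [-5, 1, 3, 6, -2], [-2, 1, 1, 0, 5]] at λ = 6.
v_1 = [[0, 0, 1, 1, 1]]^T, v_2 = [[0, 0, 0, 1, 0]]^T

We seek v_1 ∈ ker((A - 6I)^2) \ ker(A - 6I), then set v_{i+1} = (A - 6I) v_i.

One such chain is v_1 = [[0, 0, 1, 1, 1]]^T, v_2 = [[0, 0, 0, 1, 0]]^T. Check: (A - 6I) v_2 = [[0, 0, 0, 0, 0]]^T = 0.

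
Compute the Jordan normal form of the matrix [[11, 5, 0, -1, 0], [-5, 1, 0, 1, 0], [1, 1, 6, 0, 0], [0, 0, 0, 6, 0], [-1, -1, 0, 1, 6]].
J = [[6, 1, 0, 0, 0], [0, 6, 0, 0, 0], [0, 0, 6, 1, 0], [0, 0, 0, 6, 0], [0, 0, 0, 0, 6]]

The characteristic polynomial is det(xI - A) = (x - 6)^5, so the eigenvalues are 6 (algebraic multiplicity 5).

For λ = 6: rank(A - 6I) = 2, rank((A - 6I)^2) = 0. The eigenspace has dimension 5 - 2 = 3, so there are 3 Jordan blocks; the rank sequence gives block sizes [2, 2, 1].

Assembling the blocks gives the Jordan form J above.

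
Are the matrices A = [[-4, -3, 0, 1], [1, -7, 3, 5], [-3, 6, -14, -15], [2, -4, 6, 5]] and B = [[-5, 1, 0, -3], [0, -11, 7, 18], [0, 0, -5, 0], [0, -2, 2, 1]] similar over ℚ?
Yes.

Two matrices over a field are similar if and only if they have the same invariant factors.

Both A and B have characteristic polynomial (x + 5)^4 and minimal polynomial (x + 5)^3. Computing further, both have invariant factors x + 5, (x + 5)^3. Hence A and B are similar.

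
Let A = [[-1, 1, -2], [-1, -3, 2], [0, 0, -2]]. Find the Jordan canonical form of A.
J = [[-2, 1, 0], [0, -2, 0], [0, 0, -2]]

The characteristic polynomial is det(xI - A) = (x + 2)^3, so the eigenvalues are -2 (algebraic multiplicity 3).

For λ = -2: rank(A + 2I) = 1, rank((A + 2I)^2) = 0. The eigenspace has dimension 3 - 1 = 2, so there are 2 Jordan blocks; the rank sequence gives block sizes [2, 1].

Assembling the blocks gives the Jordan form J above.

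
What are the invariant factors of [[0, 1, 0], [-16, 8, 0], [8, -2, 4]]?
The Jordan structure of A has elementary divisors (x - 4)^2, (x - 4). Arranging the block sizes at each eigenvalue in decreasing order and taking row products gives the invariant factors.

Invariant factors (smallest first, each dividing the next): x - 4, (x - 4)^2.

Check: the last factor (x - 4)^2 is the minimal polynomial, and the product (x - 4)^3 is the characteristic polynomial.

x - 4, (x - 4)^2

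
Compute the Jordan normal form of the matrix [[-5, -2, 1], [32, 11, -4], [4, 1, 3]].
The characteristic polynomial is det(xI - A) = (x - 3)^3, so the eigenvalues are 3 (algebraic multiplicity 3).

For λ = 3: rank(A - 3I) = 2, rank((A - 3I)^2) = 1, rank((A - 3I)^3) = 0. The eigenspace has dimension 3 - 2 = 1, so there is 1 Jordan block; the rank sequence gives block sizes [3].

Assembling the blocks gives the Jordan form J above.

J = [[3, 1, 0], [0, 3, 1], [0, 0, 3]]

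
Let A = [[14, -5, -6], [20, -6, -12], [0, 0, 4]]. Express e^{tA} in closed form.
e^{tA} = [[(10*t + 1)*e^{4*t}, -5*t*e^{4*t}, -6*t*e^{4*t}], [20*t*e^{4*t}, (1 - 10*t)*e^{4*t}, -12*t*e^{4*t}], [0, 0, e^{4*t}]]

A has Jordan form J = [[4, 1, 0], [0, 4, 0], [0, 0, 4]] with A = PJP^{-1}, so e^{tA} = P e^{tJ} P^{-1}.

For a Jordan block J_k(λ), e^{tJ_k(λ)} = e^{λt} · (I + tN + t^2 N^2/2! + ... + t^{k-1} N^{k-1}/(k-1)!) where N is the nilpotent superdiagonal part.

Assembling the blocks and conjugating back gives the entries of e^{tA} as shown above.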